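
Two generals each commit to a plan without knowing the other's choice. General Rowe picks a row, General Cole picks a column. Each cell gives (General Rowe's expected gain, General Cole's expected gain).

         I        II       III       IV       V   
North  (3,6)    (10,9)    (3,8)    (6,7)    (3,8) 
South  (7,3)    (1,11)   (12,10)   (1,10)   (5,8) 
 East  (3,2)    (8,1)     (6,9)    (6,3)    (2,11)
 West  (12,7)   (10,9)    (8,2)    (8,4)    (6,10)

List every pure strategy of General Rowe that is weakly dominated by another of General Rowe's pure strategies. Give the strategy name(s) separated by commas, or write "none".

North is weakly dominated by West (I: 12>3, II: 10=10, III: 8>3, IV: 8>6, V: 6>3).
South: no other strategy beats it everywhere (North at I (7>3); East at I (7>3); West at III (12>8)).
East is weakly dominated by West (I: 12>3, II: 10>8, III: 8>6, IV: 8>6, V: 6>2).
West is not dominated — it holds its own against North at I (12>3); South at I (12>7); East at I (12>3).

North, East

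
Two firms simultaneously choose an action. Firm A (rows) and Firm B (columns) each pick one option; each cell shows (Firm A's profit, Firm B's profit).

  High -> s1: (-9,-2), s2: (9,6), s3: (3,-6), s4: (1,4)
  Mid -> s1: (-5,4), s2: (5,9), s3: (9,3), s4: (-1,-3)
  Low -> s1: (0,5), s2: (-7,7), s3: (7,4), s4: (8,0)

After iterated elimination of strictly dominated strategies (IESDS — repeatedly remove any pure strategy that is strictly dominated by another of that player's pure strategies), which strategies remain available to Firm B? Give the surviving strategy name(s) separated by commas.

s2

Column s1 is eliminated: s2 beats it against every remaining row (High: 6>-2, Mid: 9>4, Low: 7>5).
Column s3 is eliminated: s2 beats it against every remaining row (High: 6>-6, Mid: 9>3, Low: 7>4).
Firm A's strategy Mid is strictly dominated by High (s2: 9>5, s4: 1>-1) and is removed.
Column s4 is eliminated: s2 beats it against every remaining row (High: 6>4, Low: 7>0).
Row Low is eliminated: High beats it against every remaining column (s2: 9>-7).
Among the remaining strategies, none is strictly dominated by another pure strategy of the same player, so the elimination stops.
Surviving strategies — Firm A: {High}; Firm B: {s2}.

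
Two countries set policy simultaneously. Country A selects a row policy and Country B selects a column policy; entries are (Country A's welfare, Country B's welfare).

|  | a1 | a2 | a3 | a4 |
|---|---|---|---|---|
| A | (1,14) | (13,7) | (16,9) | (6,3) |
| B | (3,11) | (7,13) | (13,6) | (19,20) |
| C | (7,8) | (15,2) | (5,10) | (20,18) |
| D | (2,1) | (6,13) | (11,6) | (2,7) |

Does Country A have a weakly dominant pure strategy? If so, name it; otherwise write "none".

A fails to dominate B at a1 (1<3).
B fails to dominate A at a2 (7<13).
C fails to dominate A at a3 (5<16).
D fails to dominate A at a2 (6<13).
No single strategy dominates all the others.

none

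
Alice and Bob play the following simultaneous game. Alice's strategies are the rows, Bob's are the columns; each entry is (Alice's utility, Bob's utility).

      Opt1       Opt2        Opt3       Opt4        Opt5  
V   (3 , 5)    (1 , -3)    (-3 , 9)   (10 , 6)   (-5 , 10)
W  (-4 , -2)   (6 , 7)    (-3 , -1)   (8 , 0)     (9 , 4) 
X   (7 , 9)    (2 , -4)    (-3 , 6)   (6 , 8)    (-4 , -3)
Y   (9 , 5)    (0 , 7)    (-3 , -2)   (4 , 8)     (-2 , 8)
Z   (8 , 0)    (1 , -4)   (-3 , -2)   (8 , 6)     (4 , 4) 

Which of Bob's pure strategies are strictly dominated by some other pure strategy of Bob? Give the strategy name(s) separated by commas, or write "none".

Opt1 is not dominated — it holds its own against Opt2 at V (5>-3); Opt3 at X (9>6); Opt4 at X (9>8); Opt5 at X (9>-3).
Nothing dominates Opt2: Opt1 at W (7>-2); Opt3 at W (7>-1); Opt4 at W (7>0); Opt5 at W (7>4).
Nothing dominates Opt3: Opt1 at V (9>5); Opt2 at V (9>-3); Opt4 at V (9>6); Opt5 at X (6>-3).
Opt4 is not dominated — it holds its own against Opt1 at V (6>5); Opt2 at V (6>-3); Opt3 at W (0>-1); Opt5 at X (8>-3).
Opt5: no other strategy beats it everywhere (Opt1 at V (10>5); Opt2 at V (10>-3); Opt3 at V (10>9); Opt4 at V (10>6)).

none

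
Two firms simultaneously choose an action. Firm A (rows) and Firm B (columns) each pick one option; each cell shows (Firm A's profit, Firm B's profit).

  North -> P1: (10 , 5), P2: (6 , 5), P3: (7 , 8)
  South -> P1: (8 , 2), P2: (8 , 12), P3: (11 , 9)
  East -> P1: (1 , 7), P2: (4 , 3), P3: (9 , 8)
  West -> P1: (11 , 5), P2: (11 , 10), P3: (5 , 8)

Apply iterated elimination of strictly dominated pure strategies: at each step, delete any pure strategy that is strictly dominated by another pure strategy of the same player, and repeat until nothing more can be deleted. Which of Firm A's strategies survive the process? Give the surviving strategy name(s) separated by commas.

Firm A's strategy East is strictly dominated by South (P1: 8>1, P2: 8>4, P3: 11>9) and is removed.
Column P1 is eliminated: P3 beats it against every remaining row (North: 8>5, South: 9>2, West: 8>5).
Row North is eliminated: South beats it against every remaining column (P2: 8>6, P3: 11>7).
For Firm B, P2 strictly dominates P3 on the remaining rows (South: 12>9, West: 10>8); eliminate P3.
For Firm A, West strictly dominates South on the remaining columns (P2: 11>8); eliminate South.
Among the remaining strategies, none is strictly dominated by another pure strategy of the same player, so the elimination stops.
Surviving strategies — Firm A: {West}; Firm B: {P2}.

West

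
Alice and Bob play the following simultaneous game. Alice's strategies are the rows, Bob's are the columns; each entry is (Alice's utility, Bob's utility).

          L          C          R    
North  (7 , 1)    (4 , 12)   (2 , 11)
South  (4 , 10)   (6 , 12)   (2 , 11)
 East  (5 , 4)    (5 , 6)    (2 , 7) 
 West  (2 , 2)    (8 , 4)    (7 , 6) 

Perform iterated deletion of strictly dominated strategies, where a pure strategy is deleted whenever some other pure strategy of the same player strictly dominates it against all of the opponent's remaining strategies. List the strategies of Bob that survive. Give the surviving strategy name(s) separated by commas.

R

Column L is eliminated: C beats it against every remaining row (North: 12>1, South: 12>10, East: 6>4, West: 4>2).
Row North is eliminated: West beats it against every remaining column (C: 8>4, R: 7>2).
Alice's strategy South is strictly dominated by West (C: 8>6, R: 7>2) and is removed.
Row East is eliminated: West beats it against every remaining column (C: 8>5, R: 7>2).
Bob's strategy C is strictly dominated by R (West: 6>4) and is removed.
Among the remaining strategies, none is strictly dominated by another pure strategy of the same player, so the elimination stops.
Surviving strategies — Alice: {West}; Bob: {R}.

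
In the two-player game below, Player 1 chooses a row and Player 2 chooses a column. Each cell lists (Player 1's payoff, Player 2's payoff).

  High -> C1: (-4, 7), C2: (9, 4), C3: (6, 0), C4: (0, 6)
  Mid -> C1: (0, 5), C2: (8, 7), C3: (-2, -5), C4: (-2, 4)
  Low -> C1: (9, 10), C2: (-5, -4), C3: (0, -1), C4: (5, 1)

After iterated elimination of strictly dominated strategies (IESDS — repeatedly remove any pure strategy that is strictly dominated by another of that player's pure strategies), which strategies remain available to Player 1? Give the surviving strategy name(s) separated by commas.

High, Mid, Low

For Player 2, C1 strictly dominates C3 on the remaining rows (High: 7>0, Mid: 5>-5, Low: 10>-1); eliminate C3.
For Player 2, C1 strictly dominates C4 on the remaining rows (High: 7>6, Mid: 5>4, Low: 10>1); eliminate C4.
Among the remaining strategies, none is strictly dominated by another pure strategy of the same player, so the elimination stops.
Surviving strategies — Player 1: {High, Mid, Low}; Player 2: {C1, C2}.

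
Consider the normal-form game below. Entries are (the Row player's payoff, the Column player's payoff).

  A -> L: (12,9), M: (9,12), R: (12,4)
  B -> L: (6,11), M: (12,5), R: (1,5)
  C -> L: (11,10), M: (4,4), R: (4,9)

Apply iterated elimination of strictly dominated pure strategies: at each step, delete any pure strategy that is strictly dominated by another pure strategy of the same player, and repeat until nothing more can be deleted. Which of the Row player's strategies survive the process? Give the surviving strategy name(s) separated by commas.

A, B

For the Row player, A strictly dominates C on the remaining columns (L: 12>11, M: 9>4, R: 12>4); eliminate C.
Column R is eliminated: L beats it against every remaining row (A: 9>4, B: 11>5).
Among the remaining strategies, none is strictly dominated by another pure strategy of the same player, so the elimination stops.
Surviving strategies — the Row player: {A, B}; the Column player: {L, M}.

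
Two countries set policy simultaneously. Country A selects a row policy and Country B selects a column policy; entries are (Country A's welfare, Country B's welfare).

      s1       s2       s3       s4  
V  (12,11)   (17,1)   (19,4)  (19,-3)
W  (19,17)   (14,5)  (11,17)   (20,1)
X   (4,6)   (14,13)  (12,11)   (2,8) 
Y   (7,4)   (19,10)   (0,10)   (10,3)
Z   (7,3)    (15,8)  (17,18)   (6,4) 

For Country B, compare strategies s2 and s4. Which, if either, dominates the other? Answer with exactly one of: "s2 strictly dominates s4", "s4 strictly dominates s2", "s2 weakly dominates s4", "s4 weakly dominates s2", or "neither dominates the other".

s2's payoffs vs s4's, by Country A's action — V: 1>-3, W: 5>1, X: 13>8, Y: 10>3, Z: 8>4.
Every comparison favours s2, so s2 strictly dominates s4.

s2 strictly dominates s4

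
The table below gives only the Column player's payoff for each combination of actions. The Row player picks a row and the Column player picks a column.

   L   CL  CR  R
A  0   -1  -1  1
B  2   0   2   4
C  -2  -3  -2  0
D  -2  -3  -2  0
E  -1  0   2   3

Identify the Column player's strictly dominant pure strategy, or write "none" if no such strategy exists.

R

R vs L: A: 1>0, B: 4>2, C: 0>-2, D: 0>-2, E: 3>-1.
R vs CL: A: 1>-1, B: 4>0, C: 0>-3, D: 0>-3, E: 3>0.
R vs CR: A: 1>-1, B: 4>2, C: 0>-2, D: 0>-2, E: 3>2.
R strictly beats every other strategy against every opponent action, so it is strictly dominant.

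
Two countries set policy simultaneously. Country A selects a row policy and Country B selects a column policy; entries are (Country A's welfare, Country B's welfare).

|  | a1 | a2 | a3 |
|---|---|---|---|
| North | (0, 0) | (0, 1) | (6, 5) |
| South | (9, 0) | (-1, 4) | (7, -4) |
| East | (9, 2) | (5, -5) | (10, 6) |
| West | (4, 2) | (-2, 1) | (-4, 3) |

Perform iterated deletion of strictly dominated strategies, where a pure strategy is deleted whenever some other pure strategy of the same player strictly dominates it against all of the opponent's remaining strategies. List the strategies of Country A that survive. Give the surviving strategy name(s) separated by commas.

Row North is eliminated: East beats it against every remaining column (a1: 9>0, a2: 5>0, a3: 10>6).
Row West is eliminated: South beats it against every remaining column (a1: 9>4, a2: -1>-2, a3: 7>-4).
Among the remaining strategies, none is strictly dominated by another pure strategy of the same player, so the elimination stops.
Surviving strategies — Country A: {South, East}; Country B: {a1, a2, a3}.

South, East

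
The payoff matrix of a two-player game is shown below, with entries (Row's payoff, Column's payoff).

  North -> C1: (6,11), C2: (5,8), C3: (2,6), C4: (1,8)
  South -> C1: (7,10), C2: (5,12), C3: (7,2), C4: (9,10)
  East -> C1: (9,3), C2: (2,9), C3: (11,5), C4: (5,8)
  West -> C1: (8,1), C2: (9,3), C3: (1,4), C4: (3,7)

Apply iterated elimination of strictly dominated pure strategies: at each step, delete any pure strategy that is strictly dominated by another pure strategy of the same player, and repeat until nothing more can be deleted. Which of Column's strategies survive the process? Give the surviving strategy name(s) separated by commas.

Column C3 is eliminated: C4 beats it against every remaining row (North: 8>6, South: 10>2, East: 8>5, West: 7>4).
For Row, West strictly dominates North on the remaining columns (C1: 8>6, C2: 9>5, C4: 3>1); eliminate North.
Column's strategy C1 is strictly dominated by C2 (South: 12>10, East: 9>3, West: 3>1) and is removed.
Row's strategy East is strictly dominated by South (C2: 5>2, C4: 9>5) and is removed.
Among the remaining strategies, none is strictly dominated by another pure strategy of the same player, so the elimination stops.
Surviving strategies — Row: {South, West}; Column: {C2, C4}.

C2, C4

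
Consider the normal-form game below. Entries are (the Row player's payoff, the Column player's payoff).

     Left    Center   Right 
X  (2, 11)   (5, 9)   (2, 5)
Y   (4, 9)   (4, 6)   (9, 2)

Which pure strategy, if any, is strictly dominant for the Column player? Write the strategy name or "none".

Left vs Center: X: 11>9, Y: 9>6.
Left vs Right: X: 11>5, Y: 9>2.
Left strictly beats every other strategy against every opponent action, so it is strictly dominant.

Left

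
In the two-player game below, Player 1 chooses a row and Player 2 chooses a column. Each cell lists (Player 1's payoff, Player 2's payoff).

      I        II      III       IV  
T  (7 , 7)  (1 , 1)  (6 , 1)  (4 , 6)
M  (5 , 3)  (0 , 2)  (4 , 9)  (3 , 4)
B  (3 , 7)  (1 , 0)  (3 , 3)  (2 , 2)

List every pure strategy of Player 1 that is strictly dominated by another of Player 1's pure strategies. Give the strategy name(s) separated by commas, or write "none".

M

T: no other strategy beats it everywhere (M at I (7>5); B at I (7>3)).
M: dominated, since T does at least as well everywhere (I: 7>5, II: 1>0, III: 6>4, IV: 4>3).
B is not dominated — it holds its own against T at II (1=1); M at II (1>0).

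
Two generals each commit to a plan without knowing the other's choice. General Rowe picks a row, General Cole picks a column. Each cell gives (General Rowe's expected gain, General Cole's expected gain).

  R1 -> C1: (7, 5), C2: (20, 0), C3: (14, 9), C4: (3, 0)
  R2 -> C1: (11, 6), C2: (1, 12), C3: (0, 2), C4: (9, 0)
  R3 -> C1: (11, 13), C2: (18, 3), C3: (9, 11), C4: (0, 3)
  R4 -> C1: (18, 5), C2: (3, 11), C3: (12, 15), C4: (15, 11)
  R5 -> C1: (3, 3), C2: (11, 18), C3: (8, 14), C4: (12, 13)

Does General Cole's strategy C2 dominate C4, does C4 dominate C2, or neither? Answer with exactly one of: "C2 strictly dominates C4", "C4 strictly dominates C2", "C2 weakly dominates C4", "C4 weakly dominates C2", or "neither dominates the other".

C2 weakly dominates C4

C2's payoffs vs C4's, by General Rowe's action — R1: 0=0, R2: 12>0, R3: 3=3, R4: 11=11, R5: 18>13.
C2 is at least as good everywhere and strictly better somewhere (tied only at R1, R3, R4), so C2 weakly but not strictly dominates C4.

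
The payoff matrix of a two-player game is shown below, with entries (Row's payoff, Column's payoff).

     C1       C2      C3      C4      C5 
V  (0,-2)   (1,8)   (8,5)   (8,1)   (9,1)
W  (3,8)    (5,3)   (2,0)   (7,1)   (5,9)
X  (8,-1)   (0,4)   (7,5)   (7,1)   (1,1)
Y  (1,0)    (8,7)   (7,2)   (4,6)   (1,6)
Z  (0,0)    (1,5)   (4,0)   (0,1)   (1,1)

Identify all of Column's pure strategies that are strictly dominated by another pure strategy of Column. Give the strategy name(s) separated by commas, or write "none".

C1: dominated, since C5 does at least as well everywhere (V: 1>-2, W: 9>8, X: 1>-1, Y: 6>0, Z: 1>0).
C2 is not dominated — it holds its own against C1 at V (8>-2); C3 at V (8>5); C4 at V (8>1); C5 at V (8>1).
C3: no other strategy beats it everywhere (C1 at V (5>-2); C2 at X (5>4); C4 at V (5>1); C5 at V (5>1)).
C4 is strictly dominated by C2 (V: 8>1, W: 3>1, X: 4>1, Y: 7>6, Z: 5>1).
Nothing dominates C5: C1 at V (1>-2); C2 at W (9>3); C3 at W (9>0); C4 at V (1=1).

C1, C4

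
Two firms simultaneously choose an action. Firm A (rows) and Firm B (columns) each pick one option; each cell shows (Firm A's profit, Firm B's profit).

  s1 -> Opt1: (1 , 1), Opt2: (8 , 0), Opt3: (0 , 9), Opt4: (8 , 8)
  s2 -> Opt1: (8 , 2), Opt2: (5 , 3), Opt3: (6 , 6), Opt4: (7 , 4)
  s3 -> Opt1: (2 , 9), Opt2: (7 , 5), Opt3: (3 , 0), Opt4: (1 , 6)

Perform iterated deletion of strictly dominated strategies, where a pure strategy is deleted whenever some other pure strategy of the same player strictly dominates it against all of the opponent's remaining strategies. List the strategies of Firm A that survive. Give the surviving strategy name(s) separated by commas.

s2

For Firm B, Opt4 strictly dominates Opt2 on the remaining rows (s1: 8>0, s2: 4>3, s3: 6>5); eliminate Opt2.
For Firm A, s2 strictly dominates s3 on the remaining columns (Opt1: 8>2, Opt3: 6>3, Opt4: 7>1); eliminate s3.
Firm B's strategy Opt1 is strictly dominated by Opt3 (s1: 9>1, s2: 6>2) and is removed.
Column Opt4 is eliminated: Opt3 beats it against every remaining row (s1: 9>8, s2: 6>4).
For Firm A, s2 strictly dominates s1 on the remaining columns (Opt3: 6>0); eliminate s1.
Among the remaining strategies, none is strictly dominated by another pure strategy of the same player, so the elimination stops.
Surviving strategies — Firm A: {s2}; Firm B: {Opt3}.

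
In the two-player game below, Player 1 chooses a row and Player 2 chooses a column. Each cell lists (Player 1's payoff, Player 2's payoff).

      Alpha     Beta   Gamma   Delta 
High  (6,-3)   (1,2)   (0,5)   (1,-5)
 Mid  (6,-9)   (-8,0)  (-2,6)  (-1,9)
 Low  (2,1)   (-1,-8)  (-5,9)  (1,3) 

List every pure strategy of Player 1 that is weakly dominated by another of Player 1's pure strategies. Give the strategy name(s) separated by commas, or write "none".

High: no other strategy beats it everywhere (Mid at Beta (1>-8); Low at Alpha (6>2)).
High weakly dominates Mid — Alpha: 6=6, Beta: 1>-8, Gamma: 0>-2, Delta: 1>-1.
Low is weakly dominated by High (Alpha: 6>2, Beta: 1>-1, Gamma: 0>-5, Delta: 1=1).

Mid, Low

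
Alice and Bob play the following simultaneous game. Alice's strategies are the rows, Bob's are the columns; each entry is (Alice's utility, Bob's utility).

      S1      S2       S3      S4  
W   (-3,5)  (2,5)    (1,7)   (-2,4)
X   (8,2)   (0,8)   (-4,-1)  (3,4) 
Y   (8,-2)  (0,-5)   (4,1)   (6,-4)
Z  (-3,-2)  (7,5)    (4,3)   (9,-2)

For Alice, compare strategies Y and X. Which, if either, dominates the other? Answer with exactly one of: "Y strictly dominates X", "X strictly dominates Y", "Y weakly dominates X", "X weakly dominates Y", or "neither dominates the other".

Y weakly dominates X

Compare Y to X across every action of Bob: S1: 8=8, S2: 0=0, S3: 4>-4, S4: 6>3.
Y is at least as good everywhere and strictly better somewhere (tied only at S1, S2), so Y weakly but not strictly dominates X.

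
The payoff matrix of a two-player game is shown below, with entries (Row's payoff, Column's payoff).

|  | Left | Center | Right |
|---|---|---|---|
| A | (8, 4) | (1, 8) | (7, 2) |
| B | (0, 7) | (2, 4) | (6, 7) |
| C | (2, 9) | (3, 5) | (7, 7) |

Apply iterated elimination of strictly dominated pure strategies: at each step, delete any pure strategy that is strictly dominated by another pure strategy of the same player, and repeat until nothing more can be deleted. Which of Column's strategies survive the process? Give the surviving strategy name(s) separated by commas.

Row B is eliminated: C beats it against every remaining column (Left: 2>0, Center: 3>2, Right: 7>6).
Column's strategy Right is strictly dominated by Left (A: 4>2, C: 9>7) and is removed.
Among the remaining strategies, none is strictly dominated by another pure strategy of the same player, so the elimination stops.
Surviving strategies — Row: {A, C}; Column: {Left, Center}.

Left, Center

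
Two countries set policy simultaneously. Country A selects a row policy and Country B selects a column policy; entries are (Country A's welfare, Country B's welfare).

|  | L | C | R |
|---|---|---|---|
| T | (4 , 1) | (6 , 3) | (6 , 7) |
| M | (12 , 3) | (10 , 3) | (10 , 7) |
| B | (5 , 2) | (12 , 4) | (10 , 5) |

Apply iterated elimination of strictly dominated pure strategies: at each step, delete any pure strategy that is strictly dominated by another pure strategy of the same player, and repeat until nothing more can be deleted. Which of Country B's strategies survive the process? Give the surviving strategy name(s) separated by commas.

R

Row T is eliminated: M beats it against every remaining column (L: 12>4, C: 10>6, R: 10>6).
Country B's strategy L is strictly dominated by R (M: 7>3, B: 5>2) and is removed.
Country B's strategy C is strictly dominated by R (M: 7>3, B: 5>4) and is removed.
Among the remaining strategies, none is strictly dominated by another pure strategy of the same player, so the elimination stops.
Surviving strategies — Country A: {M, B}; Country B: {R}.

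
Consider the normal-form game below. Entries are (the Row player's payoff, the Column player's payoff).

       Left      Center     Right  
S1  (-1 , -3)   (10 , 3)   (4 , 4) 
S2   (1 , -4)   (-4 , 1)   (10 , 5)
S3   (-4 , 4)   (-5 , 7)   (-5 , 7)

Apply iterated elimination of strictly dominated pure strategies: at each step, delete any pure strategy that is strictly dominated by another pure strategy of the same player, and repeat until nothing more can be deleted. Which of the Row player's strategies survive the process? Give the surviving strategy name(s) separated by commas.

For the Row player, S1 strictly dominates S3 on the remaining columns (Left: -1>-4, Center: 10>-5, Right: 4>-5); eliminate S3.
The Column player's strategy Left is strictly dominated by Center (S1: 3>-3, S2: 1>-4) and is removed.
The Column player's strategy Center is strictly dominated by Right (S1: 4>3, S2: 5>1) and is removed.
For the Row player, S2 strictly dominates S1 on the remaining columns (Right: 10>4); eliminate S1.
Among the remaining strategies, none is strictly dominated by another pure strategy of the same player, so the elimination stops.
Surviving strategies — the Row player: {S2}; the Column player: {Right}.

S2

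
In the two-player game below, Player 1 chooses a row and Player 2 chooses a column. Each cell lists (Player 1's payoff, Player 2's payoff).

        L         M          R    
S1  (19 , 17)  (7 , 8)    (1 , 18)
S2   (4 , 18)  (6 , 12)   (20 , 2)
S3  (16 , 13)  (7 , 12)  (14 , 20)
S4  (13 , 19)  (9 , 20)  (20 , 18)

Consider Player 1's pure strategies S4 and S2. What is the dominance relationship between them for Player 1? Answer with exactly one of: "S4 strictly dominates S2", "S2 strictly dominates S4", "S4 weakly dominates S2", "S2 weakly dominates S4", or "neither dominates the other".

Compare S4 to S2 across each opponent action: L: 13>4, M: 9>6, R: 20=20.
S4 is at least as good everywhere and strictly better somewhere (tied only at R), so S4 weakly but not strictly dominates S2.

S4 weakly dominates S2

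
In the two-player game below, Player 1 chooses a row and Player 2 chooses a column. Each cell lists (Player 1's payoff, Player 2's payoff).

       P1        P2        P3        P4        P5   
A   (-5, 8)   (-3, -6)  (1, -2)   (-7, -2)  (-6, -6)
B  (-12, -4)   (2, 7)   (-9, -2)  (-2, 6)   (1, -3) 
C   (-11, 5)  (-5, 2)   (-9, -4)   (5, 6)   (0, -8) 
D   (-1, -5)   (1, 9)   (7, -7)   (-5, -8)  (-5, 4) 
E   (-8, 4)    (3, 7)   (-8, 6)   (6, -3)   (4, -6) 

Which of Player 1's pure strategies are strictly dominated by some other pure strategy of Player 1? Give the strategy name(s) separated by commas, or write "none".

D strictly dominates A — P1: -1>-5, P2: 1>-3, P3: 7>1, P4: -5>-7, P5: -5>-6.
B is strictly dominated by E (P1: -8>-12, P2: 3>2, P3: -8>-9, P4: 6>-2, P5: 4>1).
E strictly dominates C — P1: -8>-11, P2: 3>-5, P3: -8>-9, P4: 6>5, P5: 4>0.
D is not dominated — it holds its own against A at P1 (-1>-5); B at P1 (-1>-12); C at P1 (-1>-11); E at P1 (-1>-8).
E is not dominated — it holds its own against A at P2 (3>-3); B at P1 (-8>-12); C at P1 (-8>-11); D at P2 (3>1).

A, B, C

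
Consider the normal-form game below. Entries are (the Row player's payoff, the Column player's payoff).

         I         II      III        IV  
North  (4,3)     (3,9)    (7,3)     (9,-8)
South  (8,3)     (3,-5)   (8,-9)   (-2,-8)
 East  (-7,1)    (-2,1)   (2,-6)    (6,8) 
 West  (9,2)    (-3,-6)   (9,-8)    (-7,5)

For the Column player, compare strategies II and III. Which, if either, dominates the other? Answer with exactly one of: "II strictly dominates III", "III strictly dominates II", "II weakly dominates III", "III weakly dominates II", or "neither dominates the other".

Compare II to III across each choice by the Row player: North: 9>3, South: -5>-9, East: 1>-6, West: -6>-8.
II gives a strictly higher payoff against each choice by the Row player, so II strictly dominates III.

II strictly dominates III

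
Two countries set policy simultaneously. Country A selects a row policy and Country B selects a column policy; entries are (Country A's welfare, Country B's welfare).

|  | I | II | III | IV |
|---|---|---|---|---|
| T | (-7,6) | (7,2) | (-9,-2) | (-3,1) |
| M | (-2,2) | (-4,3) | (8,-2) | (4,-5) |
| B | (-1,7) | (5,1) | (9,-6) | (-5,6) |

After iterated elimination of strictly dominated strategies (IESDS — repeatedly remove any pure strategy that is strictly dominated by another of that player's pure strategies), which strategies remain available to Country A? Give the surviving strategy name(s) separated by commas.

B

For Country B, I strictly dominates III on the remaining rows (T: 6>-2, M: 2>-2, B: 7>-6); eliminate III.
Country B's strategy IV is strictly dominated by I (T: 6>1, M: 2>-5, B: 7>6) and is removed.
Row M is eliminated: B beats it against every remaining column (I: -1>-2, II: 5>-4).
Column II is eliminated: I beats it against every remaining row (T: 6>2, B: 7>1).
Country A's strategy T is strictly dominated by B (I: -1>-7) and is removed.
Among the remaining strategies, none is strictly dominated by another pure strategy of the same player, so the elimination stops.
Surviving strategies — Country A: {B}; Country B: {I}.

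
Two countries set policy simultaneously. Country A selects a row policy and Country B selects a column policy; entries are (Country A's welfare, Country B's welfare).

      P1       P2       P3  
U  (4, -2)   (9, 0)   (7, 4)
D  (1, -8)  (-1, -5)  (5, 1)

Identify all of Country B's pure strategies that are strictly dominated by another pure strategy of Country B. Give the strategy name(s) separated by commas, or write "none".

P1, P2

P1: dominated, since P2 does at least as well everywhere (U: 0>-2, D: -5>-8).
P2 is strictly dominated by P3 (U: 4>0, D: 1>-5).
P3 is not dominated — it holds its own against P1 at U (4>-2); P2 at U (4>0).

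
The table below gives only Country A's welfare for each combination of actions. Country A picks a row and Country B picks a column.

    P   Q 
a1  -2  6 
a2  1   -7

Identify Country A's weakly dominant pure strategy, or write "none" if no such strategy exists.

a1 fails to dominate a2 at P (-2<1).
a2 fails to dominate a1 at Q (-7<6).
No single strategy dominates all the others.

none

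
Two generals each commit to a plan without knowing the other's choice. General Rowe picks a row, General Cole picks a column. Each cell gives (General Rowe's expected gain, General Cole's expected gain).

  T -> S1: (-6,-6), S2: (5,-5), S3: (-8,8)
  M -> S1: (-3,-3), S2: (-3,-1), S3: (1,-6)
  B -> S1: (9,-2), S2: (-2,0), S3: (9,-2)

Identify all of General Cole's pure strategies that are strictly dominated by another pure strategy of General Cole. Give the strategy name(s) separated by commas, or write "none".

S1

S1 is strictly dominated by S2 (T: -5>-6, M: -1>-3, B: 0>-2).
Nothing dominates S2: S1 at T (-5>-6); S3 at M (-1>-6).
S3: no other strategy beats it everywhere (S1 at T (8>-6); S2 at T (8>-5)).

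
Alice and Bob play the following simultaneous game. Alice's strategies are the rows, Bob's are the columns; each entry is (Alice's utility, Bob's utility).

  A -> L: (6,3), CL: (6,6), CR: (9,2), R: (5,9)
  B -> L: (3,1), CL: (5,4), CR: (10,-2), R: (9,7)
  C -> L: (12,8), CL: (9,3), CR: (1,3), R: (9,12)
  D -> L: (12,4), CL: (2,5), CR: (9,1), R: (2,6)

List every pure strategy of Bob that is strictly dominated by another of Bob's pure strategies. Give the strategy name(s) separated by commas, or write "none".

L, CL, CR

L: dominated, since R does at least as well everywhere (A: 9>3, B: 7>1, C: 12>8, D: 6>4).
CL is strictly dominated by R (A: 9>6, B: 7>4, C: 12>3, D: 6>5).
L strictly dominates CR — A: 3>2, B: 1>-2, C: 8>3, D: 4>1.
R is not dominated — it holds its own against L at A (9>3); CL at A (9>6); CR at A (9>2).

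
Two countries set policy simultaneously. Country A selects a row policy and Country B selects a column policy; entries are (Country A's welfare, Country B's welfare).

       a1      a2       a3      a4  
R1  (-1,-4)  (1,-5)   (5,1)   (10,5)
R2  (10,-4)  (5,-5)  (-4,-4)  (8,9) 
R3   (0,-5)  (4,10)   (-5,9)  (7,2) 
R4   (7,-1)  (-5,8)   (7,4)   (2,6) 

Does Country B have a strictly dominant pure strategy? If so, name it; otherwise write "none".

none

a1 fails to dominate a2 at R3 (-5<10).
a2 fails to dominate a1 at R1 (-5<-4).
a3 fails to dominate a1 at R2 (-4=-4).
a4 fails to dominate a2 at R3 (2<10).
No single strategy dominates all the others.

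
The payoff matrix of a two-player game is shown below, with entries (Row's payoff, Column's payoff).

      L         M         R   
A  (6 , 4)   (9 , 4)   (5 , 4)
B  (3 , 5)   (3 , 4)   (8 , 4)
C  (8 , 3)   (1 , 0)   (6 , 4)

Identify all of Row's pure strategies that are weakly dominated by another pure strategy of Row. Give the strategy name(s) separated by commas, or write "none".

A is not dominated — it holds its own against B at L (6>3); C at M (9>1).
B: no other strategy beats it everywhere (A at R (8>5); C at M (3>1)).
C: no other strategy beats it everywhere (A at L (8>6); B at L (8>3)).

none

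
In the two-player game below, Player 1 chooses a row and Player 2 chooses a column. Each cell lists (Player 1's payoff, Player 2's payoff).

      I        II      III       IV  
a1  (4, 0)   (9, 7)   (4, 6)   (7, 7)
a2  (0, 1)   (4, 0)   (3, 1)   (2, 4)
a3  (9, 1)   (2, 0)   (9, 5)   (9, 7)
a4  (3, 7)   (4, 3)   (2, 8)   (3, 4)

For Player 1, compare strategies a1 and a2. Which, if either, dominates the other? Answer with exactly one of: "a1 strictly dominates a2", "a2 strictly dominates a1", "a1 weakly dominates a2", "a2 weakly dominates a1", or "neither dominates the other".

a1's payoffs vs a2's, by Player 2's action — I: 4>0, II: 9>4, III: 4>3, IV: 7>2.
Every comparison favours a1, so a1 strictly dominates a2.

a1 strictly dominates a2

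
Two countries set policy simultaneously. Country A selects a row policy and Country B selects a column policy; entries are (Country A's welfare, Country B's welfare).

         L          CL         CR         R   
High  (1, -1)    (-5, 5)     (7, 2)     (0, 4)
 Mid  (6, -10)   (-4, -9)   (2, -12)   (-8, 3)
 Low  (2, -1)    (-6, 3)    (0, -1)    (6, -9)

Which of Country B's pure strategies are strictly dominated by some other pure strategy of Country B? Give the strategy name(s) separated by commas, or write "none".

L, CR

CL strictly dominates L — High: 5>-1, Mid: -9>-10, Low: 3>-1.
Nothing dominates CL: L at High (5>-1); CR at High (5>2); R at High (5>4).
CR is strictly dominated by CL (High: 5>2, Mid: -9>-12, Low: 3>-1).
R: no other strategy beats it everywhere (L at High (4>-1); CL at Mid (3>-9); CR at High (4>2)).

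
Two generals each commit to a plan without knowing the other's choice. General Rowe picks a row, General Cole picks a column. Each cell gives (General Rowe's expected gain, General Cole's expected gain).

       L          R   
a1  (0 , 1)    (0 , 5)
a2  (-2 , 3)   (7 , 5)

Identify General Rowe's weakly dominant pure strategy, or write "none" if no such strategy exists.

none

a1 fails to dominate a2 at R (0<7).
a2 fails to dominate a1 at L (-2<0).
No single strategy dominates all the others.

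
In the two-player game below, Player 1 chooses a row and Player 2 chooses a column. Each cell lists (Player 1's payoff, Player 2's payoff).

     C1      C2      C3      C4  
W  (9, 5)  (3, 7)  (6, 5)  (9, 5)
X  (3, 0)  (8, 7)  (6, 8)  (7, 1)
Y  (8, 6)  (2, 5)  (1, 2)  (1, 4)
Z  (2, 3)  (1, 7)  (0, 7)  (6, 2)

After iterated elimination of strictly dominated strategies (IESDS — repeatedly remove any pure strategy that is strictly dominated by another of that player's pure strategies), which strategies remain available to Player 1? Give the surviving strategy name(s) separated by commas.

Row Y is eliminated: W beats it against every remaining column (C1: 9>8, C2: 3>2, C3: 6>1, C4: 9>1).
Row Z is eliminated: W beats it against every remaining column (C1: 9>2, C2: 3>1, C3: 6>0, C4: 9>6).
For Player 2, C2 strictly dominates C1 on the remaining rows (W: 7>5, X: 7>0); eliminate C1.
Column C4 is eliminated: C2 beats it against every remaining row (W: 7>5, X: 7>1).
Among the remaining strategies, none is strictly dominated by another pure strategy of the same player, so the elimination stops.
Surviving strategies — Player 1: {W, X}; Player 2: {C2, C3}.

W, X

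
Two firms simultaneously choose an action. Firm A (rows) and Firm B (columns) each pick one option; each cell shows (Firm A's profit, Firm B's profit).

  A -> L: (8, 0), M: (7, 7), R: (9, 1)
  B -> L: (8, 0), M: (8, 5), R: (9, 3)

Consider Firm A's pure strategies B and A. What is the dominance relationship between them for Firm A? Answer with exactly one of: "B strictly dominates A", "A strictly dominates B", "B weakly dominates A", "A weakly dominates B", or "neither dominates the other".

B weakly dominates A

Compare B to A across each opponent action: L: 8=8, M: 8>7, R: 9=9.
B is at least as good everywhere and strictly better somewhere (tied only at L, R), so B weakly but not strictly dominates A.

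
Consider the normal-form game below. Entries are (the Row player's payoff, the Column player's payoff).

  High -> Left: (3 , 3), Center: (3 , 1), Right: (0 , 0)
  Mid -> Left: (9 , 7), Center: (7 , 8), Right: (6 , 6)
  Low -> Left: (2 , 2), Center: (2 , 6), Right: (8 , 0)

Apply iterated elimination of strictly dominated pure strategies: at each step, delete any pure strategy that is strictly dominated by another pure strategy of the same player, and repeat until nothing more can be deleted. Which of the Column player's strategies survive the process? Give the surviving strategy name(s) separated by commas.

Center

For the Row player, Mid strictly dominates High on the remaining columns (Left: 9>3, Center: 7>3, Right: 6>0); eliminate High.
Column Left is eliminated: Center beats it against every remaining row (Mid: 8>7, Low: 6>2).
Column Right is eliminated: Center beats it against every remaining row (Mid: 8>6, Low: 6>0).
For the Row player, Mid strictly dominates Low on the remaining columns (Center: 7>2); eliminate Low.
Among the remaining strategies, none is strictly dominated by another pure strategy of the same player, so the elimination stops.
Surviving strategies — the Row player: {Mid}; the Column player: {Center}.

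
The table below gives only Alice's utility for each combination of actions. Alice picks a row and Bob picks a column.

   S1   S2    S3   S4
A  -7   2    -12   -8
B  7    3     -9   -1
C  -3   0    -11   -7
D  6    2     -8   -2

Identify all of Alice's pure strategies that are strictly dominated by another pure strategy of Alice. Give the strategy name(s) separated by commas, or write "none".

A, C

A is strictly dominated by B (S1: 7>-7, S2: 3>2, S3: -9>-12, S4: -1>-8).
B is not dominated — it holds its own against A at S1 (7>-7); C at S1 (7>-3); D at S1 (7>6).
B strictly dominates C — S1: 7>-3, S2: 3>0, S3: -9>-11, S4: -1>-7.
Nothing dominates D: A at S1 (6>-7); B at S3 (-8>-9); C at S1 (6>-3).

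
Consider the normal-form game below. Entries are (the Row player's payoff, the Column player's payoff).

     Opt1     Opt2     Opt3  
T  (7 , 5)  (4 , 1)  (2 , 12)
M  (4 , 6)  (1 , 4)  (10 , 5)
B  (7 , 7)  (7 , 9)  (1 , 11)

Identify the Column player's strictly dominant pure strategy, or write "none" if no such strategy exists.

Opt1 fails to dominate Opt2 at B (7<9).
Opt2 fails to dominate Opt1 at T (1<5).
Opt3 fails to dominate Opt1 at M (5<6).
No single strategy dominates all the others.

none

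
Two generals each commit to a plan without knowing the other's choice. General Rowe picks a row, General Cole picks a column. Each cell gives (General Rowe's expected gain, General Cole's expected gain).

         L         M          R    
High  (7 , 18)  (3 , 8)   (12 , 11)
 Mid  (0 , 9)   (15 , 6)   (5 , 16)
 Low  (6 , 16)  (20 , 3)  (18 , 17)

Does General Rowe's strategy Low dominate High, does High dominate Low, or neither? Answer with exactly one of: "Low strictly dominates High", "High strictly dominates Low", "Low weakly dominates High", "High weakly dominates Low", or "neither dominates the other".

neither dominates the other

Low's payoffs vs High's, by General Cole's action — L: 6<7, M: 20>3, R: 18>12.
Low does better at M, R but worse at L; neither strategy dominates the other.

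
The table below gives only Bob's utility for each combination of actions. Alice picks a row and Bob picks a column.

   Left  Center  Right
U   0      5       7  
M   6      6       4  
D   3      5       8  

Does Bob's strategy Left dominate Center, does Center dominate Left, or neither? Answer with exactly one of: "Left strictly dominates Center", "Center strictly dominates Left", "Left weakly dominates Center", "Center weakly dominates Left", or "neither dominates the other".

Compare Left to Center across each choice by Alice: U: 0<5, M: 6=6, D: 3<5.
Center is at least as good everywhere and strictly better somewhere (tied at M), so Center weakly dominates Left.

Center weakly dominates Left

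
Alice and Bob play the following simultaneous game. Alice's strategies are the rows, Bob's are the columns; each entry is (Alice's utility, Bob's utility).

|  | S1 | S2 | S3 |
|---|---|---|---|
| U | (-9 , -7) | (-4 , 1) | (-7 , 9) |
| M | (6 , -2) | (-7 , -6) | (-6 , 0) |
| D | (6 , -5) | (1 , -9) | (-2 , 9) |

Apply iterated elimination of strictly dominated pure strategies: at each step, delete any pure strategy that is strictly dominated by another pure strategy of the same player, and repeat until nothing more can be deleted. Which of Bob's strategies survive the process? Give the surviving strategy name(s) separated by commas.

Row U is eliminated: D beats it against every remaining column (S1: 6>-9, S2: 1>-4, S3: -2>-7).
Column S1 is eliminated: S3 beats it against every remaining row (M: 0>-2, D: 9>-5).
Alice's strategy M is strictly dominated by D (S2: 1>-7, S3: -2>-6) and is removed.
Bob's strategy S2 is strictly dominated by S3 (D: 9>-9) and is removed.
Among the remaining strategies, none is strictly dominated by another pure strategy of the same player, so the elimination stops.
Surviving strategies — Alice: {D}; Bob: {S3}.

S3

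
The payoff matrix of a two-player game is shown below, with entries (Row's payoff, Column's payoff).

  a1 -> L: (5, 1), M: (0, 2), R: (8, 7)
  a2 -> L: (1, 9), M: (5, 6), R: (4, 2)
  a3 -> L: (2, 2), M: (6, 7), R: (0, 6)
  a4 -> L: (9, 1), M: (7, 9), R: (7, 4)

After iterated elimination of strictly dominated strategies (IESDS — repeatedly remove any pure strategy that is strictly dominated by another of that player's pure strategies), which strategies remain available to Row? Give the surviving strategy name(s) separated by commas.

a1, a4

For Row, a4 strictly dominates a2 on the remaining columns (L: 9>1, M: 7>5, R: 7>4); eliminate a2.
For Row, a4 strictly dominates a3 on the remaining columns (L: 9>2, M: 7>6, R: 7>0); eliminate a3.
For Column, M strictly dominates L on the remaining rows (a1: 2>1, a4: 9>1); eliminate L.
Among the remaining strategies, none is strictly dominated by another pure strategy of the same player, so the elimination stops.
Surviving strategies — Row: {a1, a4}; Column: {M, R}.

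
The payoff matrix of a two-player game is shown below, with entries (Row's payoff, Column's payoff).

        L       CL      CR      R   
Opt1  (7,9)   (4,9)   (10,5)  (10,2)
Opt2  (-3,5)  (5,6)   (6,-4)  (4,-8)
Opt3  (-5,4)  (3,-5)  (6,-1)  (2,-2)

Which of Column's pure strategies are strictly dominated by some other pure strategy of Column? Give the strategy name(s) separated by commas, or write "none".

CR, R

Nothing dominates L: CL at Opt1 (9=9); CR at Opt1 (9>5); R at Opt1 (9>2).
Nothing dominates CL: L at Opt1 (9=9); CR at Opt1 (9>5); R at Opt1 (9>2).
CR: dominated, since L does at least as well everywhere (Opt1: 9>5, Opt2: 5>-4, Opt3: 4>-1).
R: dominated, since L does at least as well everywhere (Opt1: 9>2, Opt2: 5>-8, Opt3: 4>-2).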